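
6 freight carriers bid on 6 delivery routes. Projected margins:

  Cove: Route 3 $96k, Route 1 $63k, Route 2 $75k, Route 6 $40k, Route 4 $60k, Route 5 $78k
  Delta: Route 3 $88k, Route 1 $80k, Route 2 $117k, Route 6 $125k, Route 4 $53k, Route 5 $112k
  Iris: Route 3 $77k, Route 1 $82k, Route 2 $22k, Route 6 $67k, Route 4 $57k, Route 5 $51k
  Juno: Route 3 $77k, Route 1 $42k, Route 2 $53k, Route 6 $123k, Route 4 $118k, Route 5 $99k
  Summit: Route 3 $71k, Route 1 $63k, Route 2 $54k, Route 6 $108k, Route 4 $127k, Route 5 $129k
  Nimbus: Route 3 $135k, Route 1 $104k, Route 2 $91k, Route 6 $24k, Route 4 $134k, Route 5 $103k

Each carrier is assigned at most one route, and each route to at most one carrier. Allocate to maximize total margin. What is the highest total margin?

This is the linear assignment problem.
Optimal: Cove→Route 3 ($96k), Delta→Route 2 ($117k), Iris→Route 1 ($82k), Juno→Route 6 ($123k), Summit→Route 5 ($129k), Nimbus→Route 4 ($134k) — total 96+117+82+123+129+134 = $681k.
Max-entry greedy (repeatedly take the single best remaining cell) gives $664k, worse by 17.
Checked against all permutations: $681k is optimal.

Max total: $681k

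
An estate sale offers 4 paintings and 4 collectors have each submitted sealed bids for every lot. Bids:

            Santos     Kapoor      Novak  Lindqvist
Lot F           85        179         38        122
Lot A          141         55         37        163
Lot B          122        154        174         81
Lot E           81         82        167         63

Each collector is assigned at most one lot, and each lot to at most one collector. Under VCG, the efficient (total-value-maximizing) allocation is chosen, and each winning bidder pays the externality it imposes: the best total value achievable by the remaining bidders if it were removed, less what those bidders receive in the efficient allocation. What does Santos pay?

Santos pays $7.

Efficient allocation: Santos→Lot B ($122), Kapoor→Lot F ($179), Novak→Lot E ($167), Lindqvist→Lot A ($163); total welfare W = $631.
Santos receives Lot B at value $122, so the others get W − 122 = $509.
Without Santos: best allocation of the remaining 3 bidders over all 4 lots is Kapoor→Lot F ($179), Novak→Lot B ($174), Lindqvist→Lot A ($163), total $516.
VCG payment = (others' best without Santos) − (others' welfare with Santos) = 516 − 509 = $7.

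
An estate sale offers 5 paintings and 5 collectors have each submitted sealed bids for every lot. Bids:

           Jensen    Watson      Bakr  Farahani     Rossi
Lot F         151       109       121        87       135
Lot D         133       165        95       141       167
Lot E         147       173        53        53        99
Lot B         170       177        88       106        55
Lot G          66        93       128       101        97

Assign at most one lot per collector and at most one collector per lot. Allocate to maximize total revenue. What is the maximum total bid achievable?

Optimal: Jensen→Lot B ($170), Watson→Lot E ($173), Bakr→Lot G ($128), Farahani→Lot D ($141), Rossi→Lot F ($135) — total 170+173+128+141+135 = $747.
Max-entry greedy (repeatedly take the single best remaining cell) gives $676, worse by 71.

Max total: $747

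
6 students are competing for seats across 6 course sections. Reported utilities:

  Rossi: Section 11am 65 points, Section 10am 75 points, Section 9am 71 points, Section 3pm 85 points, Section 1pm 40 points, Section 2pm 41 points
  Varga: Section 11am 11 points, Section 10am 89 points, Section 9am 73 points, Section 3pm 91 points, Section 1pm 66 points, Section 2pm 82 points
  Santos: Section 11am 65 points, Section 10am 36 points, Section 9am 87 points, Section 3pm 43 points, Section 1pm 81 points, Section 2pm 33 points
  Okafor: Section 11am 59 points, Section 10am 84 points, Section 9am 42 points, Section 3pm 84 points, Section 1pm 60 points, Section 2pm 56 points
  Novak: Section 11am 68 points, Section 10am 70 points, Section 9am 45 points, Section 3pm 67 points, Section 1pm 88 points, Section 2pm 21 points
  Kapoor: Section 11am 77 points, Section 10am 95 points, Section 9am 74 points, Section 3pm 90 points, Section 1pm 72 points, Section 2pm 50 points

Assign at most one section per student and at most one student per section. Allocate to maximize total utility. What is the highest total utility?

Maximum total: 503 points

Optimal: Rossi→Section 3pm (85 points), Varga→Section 2pm (82 points), Santos→Section 9am (87 points), Okafor→Section 10am (84 points), Novak→Section 1pm (88 points), Kapoor→Section 11am (77 points) — total 85+82+87+84+88+77 = 503 points.
Row-greedy (each student in turn takes its best remaining section) gives 439 points, worse by 64.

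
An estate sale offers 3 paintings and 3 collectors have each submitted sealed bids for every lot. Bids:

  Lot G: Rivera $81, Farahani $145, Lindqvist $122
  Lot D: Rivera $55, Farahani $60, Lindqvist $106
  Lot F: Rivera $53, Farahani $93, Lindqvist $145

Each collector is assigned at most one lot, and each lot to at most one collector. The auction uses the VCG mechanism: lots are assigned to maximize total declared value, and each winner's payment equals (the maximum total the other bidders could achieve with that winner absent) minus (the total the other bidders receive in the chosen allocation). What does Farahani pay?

Efficient allocation: Rivera→Lot D ($55), Farahani→Lot G ($145), Lindqvist→Lot F ($145); total welfare W = $345.
Farahani receives Lot G at value $145, so the others get W − 145 = $200.
Without Farahani: best allocation of the remaining 2 bidders over all 3 lots is Rivera→Lot G ($81), Lindqvist→Lot F ($145), total $226.
VCG payment = (others' best without Farahani) − (others' welfare with Farahani) = 226 − 200 = $26.

Farahani pays $26.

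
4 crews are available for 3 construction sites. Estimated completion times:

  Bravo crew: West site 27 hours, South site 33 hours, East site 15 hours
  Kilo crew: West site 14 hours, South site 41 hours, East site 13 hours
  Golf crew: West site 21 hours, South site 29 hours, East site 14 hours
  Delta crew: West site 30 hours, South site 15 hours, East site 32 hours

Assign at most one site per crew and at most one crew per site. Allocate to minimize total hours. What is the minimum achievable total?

This is the linear assignment problem.
Optimal: Kilo crew→West site (14 hours), Delta crew→South site (15 hours), Golf crew→East site (14 hours) — total 14+15+14 = 43 hours.
Min-entry greedy (repeatedly take the single cheapest remaining cell) gives 49 hours, worse by 6.
Next-best assignment: Kilo crew→West site, Delta crew→South site, Bravo crew→East site = 44 hours.
Swapping Delta crew↔Kilo crew (Delta crew→West site 30 hours, Kilo crew→South site 41 hours) adds 42.

Minimum total: 43 hours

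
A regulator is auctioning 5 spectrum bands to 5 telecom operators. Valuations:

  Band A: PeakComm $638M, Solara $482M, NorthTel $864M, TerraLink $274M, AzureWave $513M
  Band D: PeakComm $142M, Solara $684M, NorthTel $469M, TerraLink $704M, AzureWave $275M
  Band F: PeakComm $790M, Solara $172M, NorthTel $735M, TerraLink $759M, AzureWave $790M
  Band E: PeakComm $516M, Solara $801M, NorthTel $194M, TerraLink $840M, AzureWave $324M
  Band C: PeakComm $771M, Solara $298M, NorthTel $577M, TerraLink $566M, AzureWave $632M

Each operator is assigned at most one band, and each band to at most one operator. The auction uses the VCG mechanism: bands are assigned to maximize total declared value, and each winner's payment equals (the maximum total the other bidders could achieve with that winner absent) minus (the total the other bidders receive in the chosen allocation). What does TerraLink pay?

TerraLink pays $117M.

Efficient allocation: PeakComm→Band C ($771M), Solara→Band D ($684M), NorthTel→Band A ($864M), TerraLink→Band E ($840M), AzureWave→Band F ($790M); total welfare W = $3949M.
TerraLink receives Band E at value $840M, so the others get W − 840 = $3109M.
Without TerraLink: best allocation of the remaining 4 bidders over all 5 bands is PeakComm→Band C ($771M), Solara→Band E ($801M), NorthTel→Band A ($864M), AzureWave→Band F ($790M), total $3226M.
VCG payment = (others' best without TerraLink) − (others' welfare with TerraLink) = 3226 − 3109 = $117M.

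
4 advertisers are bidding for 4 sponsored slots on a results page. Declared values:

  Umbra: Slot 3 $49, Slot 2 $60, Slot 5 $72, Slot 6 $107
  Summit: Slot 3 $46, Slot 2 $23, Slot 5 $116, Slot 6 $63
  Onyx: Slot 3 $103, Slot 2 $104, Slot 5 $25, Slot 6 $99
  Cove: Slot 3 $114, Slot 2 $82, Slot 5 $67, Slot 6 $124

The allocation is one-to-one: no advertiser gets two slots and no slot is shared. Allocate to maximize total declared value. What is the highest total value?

Maximum total: $441

Optimal: Umbra→Slot 6 ($107), Summit→Slot 5 ($116), Onyx→Slot 2 ($104), Cove→Slot 3 ($114) — total 107+116+104+114 = $441.
Max-entry greedy (repeatedly take the single best remaining cell) gives $393, worse by 48.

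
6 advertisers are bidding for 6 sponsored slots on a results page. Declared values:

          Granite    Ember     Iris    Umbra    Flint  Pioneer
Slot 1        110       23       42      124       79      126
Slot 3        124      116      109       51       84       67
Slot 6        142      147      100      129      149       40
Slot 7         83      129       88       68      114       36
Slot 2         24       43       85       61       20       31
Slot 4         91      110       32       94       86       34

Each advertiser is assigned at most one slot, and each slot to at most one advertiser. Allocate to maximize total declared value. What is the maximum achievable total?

Optimal: Granite→Slot 3 ($124), Ember→Slot 7 ($129), Iris→Slot 2 ($85), Umbra→Slot 4 ($94), Flint→Slot 6 ($149), Pioneer→Slot 1 ($126) — total 124+129+85+94+149+126 = $707.
Next-best assignment: Granite→Slot 3, Ember→Slot 6, Iris→Slot 2, Umbra→Slot 4, Flint→Slot 7, Pioneer→Slot 1 = $690.

Max total: $707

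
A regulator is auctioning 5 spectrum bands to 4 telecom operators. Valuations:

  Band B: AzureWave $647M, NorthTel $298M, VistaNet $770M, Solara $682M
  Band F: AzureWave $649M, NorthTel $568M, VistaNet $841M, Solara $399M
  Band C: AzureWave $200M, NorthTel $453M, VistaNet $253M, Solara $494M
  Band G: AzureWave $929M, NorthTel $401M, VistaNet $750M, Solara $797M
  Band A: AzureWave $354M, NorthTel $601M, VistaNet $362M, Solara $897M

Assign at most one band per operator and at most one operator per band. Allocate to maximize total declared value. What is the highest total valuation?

Maximum total: $3164M

Treat this as an assignment problem: match each operator to one band.
Optimal: AzureWave→Band G ($929M), NorthTel→Band F ($568M), VistaNet→Band B ($770M), Solara→Band A ($897M) — total 929+568+770+897 = $3164M.
Max-entry greedy (repeatedly take the single best remaining cell) gives $3120M, worse by 44.
Next-best assignment: AzureWave→Band G, NorthTel→Band C, VistaNet→Band F, Solara→Band A = $3120M.
No other one-to-one assignment exceeds $3164M.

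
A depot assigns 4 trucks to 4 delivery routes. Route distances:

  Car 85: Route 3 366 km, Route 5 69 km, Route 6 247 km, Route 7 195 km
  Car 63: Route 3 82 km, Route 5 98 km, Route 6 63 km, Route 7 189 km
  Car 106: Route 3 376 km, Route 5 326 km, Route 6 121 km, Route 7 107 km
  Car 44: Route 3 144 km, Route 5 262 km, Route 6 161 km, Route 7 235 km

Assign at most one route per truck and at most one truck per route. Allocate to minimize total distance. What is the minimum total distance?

Treat this as an assignment problem: match each truck to one route.
Optimal: Car 85→Route 5 (69 km), Car 63→Route 6 (63 km), Car 106→Route 7 (107 km), Car 44→Route 3 (144 km) — total 69+63+107+144 = 383 km.
Next-best assignment: Car 85→Route 5, Car 63→Route 3, Car 106→Route 7, Car 44→Route 6 = 419 km.
Swapping Car 106↔Car 85 (Car 106→Route 5 326 km, Car 85→Route 7 195 km) adds 345.

Min total: 383 km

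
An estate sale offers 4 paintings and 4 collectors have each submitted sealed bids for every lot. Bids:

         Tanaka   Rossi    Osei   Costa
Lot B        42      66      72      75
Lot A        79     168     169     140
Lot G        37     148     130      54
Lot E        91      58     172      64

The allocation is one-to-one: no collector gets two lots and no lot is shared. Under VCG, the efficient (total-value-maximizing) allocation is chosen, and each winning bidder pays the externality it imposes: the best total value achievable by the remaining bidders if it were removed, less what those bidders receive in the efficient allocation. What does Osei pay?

Efficient allocation: Tanaka→Lot B ($42), Rossi→Lot G ($148), Osei→Lot E ($172), Costa→Lot A ($140); total welfare W = $502.
Osei receives Lot E at value $172, so the others get W − 172 = $330.
Without Osei: best allocation of the remaining 3 bidders over all 4 lots is Tanaka→Lot E ($91), Rossi→Lot G ($148), Costa→Lot A ($140), total $379.
VCG payment = (others' best without Osei) − (others' welfare with Osei) = 379 − 330 = $49.

Osei pays $49.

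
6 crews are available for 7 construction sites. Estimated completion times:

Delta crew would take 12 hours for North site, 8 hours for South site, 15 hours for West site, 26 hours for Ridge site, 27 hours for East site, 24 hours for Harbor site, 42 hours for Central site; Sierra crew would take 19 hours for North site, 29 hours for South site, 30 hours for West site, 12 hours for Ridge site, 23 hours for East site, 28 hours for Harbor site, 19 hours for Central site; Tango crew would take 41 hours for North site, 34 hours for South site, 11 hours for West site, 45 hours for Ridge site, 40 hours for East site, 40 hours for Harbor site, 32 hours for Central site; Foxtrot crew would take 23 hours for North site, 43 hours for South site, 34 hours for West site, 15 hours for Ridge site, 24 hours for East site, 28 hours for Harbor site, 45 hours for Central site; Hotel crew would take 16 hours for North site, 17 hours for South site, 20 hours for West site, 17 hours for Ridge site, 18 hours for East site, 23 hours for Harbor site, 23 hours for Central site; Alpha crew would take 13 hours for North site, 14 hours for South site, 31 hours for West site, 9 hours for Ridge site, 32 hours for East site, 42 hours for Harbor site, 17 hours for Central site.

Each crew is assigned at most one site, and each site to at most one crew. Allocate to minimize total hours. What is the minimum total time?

Min total: 84 hours

Optimal: Delta crew→South site (8 hours), Sierra crew→Central site (19 hours), Tango crew→West site (11 hours), Foxtrot crew→Ridge site (15 hours), Hotel crew→East site (18 hours), Alpha crew→North site (13 hours) — total 8+19+11+15+18+13 = 84 hours.
Row-greedy (each crew in turn takes its cheapest remaining site) gives 89 hours, worse by 5.
Swapping Alpha crew↔Delta crew (Alpha crew→South site 14 hours, Delta crew→North site 12 hours) adds 5.
Checked against all permutations: 84 hours is optimal.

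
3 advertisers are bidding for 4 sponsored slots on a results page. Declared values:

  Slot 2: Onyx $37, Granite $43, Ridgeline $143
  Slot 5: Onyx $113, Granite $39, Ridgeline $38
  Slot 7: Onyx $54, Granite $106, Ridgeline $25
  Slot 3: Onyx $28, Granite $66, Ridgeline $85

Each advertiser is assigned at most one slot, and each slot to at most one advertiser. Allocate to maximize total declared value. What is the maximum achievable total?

Max total: $362

This is the linear assignment problem.
Optimal: Onyx→Slot 5 ($113), Granite→Slot 7 ($106), Ridgeline→Slot 2 ($143) — total 113+106+143 = $362.
Swapping Onyx↔Granite (Onyx→Slot 7 $54, Granite→Slot 5 $39) loses 126.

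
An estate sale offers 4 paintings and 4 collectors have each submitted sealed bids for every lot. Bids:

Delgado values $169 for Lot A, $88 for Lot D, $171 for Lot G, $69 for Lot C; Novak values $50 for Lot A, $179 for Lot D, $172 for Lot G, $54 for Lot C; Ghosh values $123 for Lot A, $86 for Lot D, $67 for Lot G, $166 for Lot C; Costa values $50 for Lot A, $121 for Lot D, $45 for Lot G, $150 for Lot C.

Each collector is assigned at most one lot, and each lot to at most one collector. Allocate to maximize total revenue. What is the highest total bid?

Max total: $628

This is the linear assignment problem.
Optimal: Delgado→Lot A ($169), Novak→Lot G ($172), Ghosh→Lot C ($166), Costa→Lot D ($121) — total 169+172+166+121 = $628.
Max-entry greedy (repeatedly take the single best remaining cell) gives $566, worse by 62.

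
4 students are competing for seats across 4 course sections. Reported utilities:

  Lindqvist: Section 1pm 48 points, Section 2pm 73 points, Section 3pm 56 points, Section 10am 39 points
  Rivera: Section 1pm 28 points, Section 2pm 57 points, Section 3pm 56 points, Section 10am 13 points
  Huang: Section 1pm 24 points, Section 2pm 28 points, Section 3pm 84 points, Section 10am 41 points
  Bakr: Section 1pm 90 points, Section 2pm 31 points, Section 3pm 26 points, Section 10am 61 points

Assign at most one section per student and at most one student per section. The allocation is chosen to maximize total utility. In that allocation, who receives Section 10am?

Lindqvist receives Section 10am.

Optimal: Lindqvist→Section 10am (39 points), Rivera→Section 2pm (57 points), Huang→Section 3pm (84 points), Bakr→Section 1pm (90 points) — total 39+57+84+90 = 270 points.
Row-greedy (each student in turn takes its best remaining section) gives 260 points, worse by 10.
Lindqvist's own top section is Section 2pm (73 points), but forcing Lindqvist→Section 2pm and reassigning the rest optimally gives only 260 points — worse by 10.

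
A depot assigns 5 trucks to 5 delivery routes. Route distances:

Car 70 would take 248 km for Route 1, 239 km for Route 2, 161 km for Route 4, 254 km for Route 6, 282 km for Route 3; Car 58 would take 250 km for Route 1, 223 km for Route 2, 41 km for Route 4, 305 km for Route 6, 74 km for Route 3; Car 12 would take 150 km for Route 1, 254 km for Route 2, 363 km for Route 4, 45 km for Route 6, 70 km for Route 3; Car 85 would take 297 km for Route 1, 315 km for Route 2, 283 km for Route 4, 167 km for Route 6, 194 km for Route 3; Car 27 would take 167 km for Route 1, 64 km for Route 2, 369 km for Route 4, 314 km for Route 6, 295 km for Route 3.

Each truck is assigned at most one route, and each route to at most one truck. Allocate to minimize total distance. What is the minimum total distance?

Min total: 590 km

This is a one-to-one assignment (minimum-cost bipartite matching).
Optimal: Car 70→Route 1 (248 km), Car 58→Route 4 (41 km), Car 12→Route 3 (70 km), Car 85→Route 6 (167 km), Car 27→Route 2 (64 km) — total 248+41+70+167+64 = 590 km.
Min-entry greedy (repeatedly take the single cheapest remaining cell) gives 592 km, worse by 2.
Next-best assignment: Car 70→Route 1, Car 58→Route 4, Car 12→Route 6, Car 85→Route 3, Car 27→Route 2 = 592 km.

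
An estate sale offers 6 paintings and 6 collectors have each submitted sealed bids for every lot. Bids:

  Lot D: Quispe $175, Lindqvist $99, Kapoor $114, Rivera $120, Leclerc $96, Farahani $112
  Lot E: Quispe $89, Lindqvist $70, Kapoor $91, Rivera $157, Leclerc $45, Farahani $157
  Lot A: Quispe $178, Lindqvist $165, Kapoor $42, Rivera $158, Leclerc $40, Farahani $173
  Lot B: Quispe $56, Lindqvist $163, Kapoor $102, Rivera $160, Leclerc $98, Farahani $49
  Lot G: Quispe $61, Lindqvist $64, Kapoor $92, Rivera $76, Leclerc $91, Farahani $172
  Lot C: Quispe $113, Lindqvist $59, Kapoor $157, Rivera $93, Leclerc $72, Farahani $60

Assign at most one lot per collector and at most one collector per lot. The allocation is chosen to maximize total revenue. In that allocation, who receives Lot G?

Farahani receives Lot G.

Optimal: Quispe→Lot D ($175), Lindqvist→Lot A ($165), Kapoor→Lot C ($157), Rivera→Lot E ($157), Leclerc→Lot B ($98), Farahani→Lot G ($172) — total 175+165+157+157+98+172 = $924.
Row-greedy (each collector in turn takes its best remaining lot) gives $923, worse by 1.
No other one-to-one assignment exceeds $924.
Farahani's own top lot is Lot A ($173), but forcing Farahani→Lot A and reassigning the rest optimally gives only $916 — worse by 8.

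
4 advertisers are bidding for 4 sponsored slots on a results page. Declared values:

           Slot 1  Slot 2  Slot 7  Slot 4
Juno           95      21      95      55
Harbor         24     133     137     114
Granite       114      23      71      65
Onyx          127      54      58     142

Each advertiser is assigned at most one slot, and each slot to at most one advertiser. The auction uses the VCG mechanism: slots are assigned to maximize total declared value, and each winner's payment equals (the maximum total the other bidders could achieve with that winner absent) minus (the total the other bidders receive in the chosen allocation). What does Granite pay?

Efficient allocation: Juno→Slot 7 ($95), Harbor→Slot 2 ($133), Granite→Slot 1 ($114), Onyx→Slot 4 ($142); total welfare W = $484.
Granite receives Slot 1 at value $114, so the others get W − 114 = $370.
Without Granite: best allocation of the remaining 3 bidders over all 4 slots is Juno→Slot 1 ($95), Harbor→Slot 7 ($137), Onyx→Slot 4 ($142), total $374.
VCG payment = (others' best without Granite) − (others' welfare with Granite) = 374 − 370 = $4.

Granite pays $4.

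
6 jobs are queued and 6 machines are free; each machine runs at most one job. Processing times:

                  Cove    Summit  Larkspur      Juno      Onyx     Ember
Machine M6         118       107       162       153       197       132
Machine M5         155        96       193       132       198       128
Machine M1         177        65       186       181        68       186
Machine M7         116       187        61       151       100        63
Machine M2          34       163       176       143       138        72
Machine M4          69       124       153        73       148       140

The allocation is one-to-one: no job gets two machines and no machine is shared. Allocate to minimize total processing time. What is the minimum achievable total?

This is a one-to-one assignment (minimum-cost bipartite matching).
Optimal: Cove→Machine M2 (34 min), Summit→Machine M5 (96 min), Larkspur→Machine M7 (61 min), Juno→Machine M4 (73 min), Onyx→Machine M1 (68 min), Ember→Machine M6 (132 min) — total 34+96+61+73+68+132 = 464 min.
No other one-to-one assignment undercuts 464 min.

Min total: 464 min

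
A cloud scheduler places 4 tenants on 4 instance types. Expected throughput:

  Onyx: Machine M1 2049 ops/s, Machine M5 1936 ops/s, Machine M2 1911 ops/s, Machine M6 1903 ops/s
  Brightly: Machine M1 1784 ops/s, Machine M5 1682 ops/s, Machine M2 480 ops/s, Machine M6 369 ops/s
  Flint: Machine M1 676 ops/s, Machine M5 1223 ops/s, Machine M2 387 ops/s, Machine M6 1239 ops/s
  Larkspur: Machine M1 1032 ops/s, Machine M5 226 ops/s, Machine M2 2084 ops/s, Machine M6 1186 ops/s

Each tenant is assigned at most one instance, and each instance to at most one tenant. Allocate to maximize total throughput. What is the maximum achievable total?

This is the linear assignment problem.
Optimal: Onyx→Machine M1 (2049 ops/s), Brightly→Machine M5 (1682 ops/s), Flint→Machine M6 (1239 ops/s), Larkspur→Machine M2 (2084 ops/s) — total 2049+1682+1239+2084 = 7054 ops/s.
Checked against all permutations: 7054 ops/s is optimal.

Max total: 7054 ops/s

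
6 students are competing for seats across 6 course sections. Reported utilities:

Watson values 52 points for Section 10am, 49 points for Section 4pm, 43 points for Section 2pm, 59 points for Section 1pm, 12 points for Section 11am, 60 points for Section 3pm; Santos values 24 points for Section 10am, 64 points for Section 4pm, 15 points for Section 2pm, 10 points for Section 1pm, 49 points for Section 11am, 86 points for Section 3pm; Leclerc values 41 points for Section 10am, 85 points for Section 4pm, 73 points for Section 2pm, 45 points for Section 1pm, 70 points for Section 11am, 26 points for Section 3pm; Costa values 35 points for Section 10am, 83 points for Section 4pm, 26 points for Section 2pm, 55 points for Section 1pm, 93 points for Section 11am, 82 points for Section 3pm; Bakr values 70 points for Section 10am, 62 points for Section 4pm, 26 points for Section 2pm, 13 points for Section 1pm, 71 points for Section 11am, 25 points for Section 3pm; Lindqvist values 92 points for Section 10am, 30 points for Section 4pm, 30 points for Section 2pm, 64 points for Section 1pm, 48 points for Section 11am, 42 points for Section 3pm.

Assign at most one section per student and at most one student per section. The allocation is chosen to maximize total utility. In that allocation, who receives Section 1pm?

Watson receives Section 1pm.

This is a one-to-one assignment (maximum-weight bipartite matching).
Optimal: Watson→Section 1pm (59 points), Santos→Section 3pm (86 points), Leclerc→Section 2pm (73 points), Costa→Section 11am (93 points), Bakr→Section 4pm (62 points), Lindqvist→Section 10am (92 points) — total 59+86+73+93+62+92 = 465 points.
Row-greedy (each student in turn takes its best remaining section) gives 424 points, worse by 41.
Checked against all permutations: 465 points is optimal.
Watson's own top section is Section 3pm (60 points), but forcing Watson→Section 3pm and reassigning the rest optimally gives only 424 points — worse by 41.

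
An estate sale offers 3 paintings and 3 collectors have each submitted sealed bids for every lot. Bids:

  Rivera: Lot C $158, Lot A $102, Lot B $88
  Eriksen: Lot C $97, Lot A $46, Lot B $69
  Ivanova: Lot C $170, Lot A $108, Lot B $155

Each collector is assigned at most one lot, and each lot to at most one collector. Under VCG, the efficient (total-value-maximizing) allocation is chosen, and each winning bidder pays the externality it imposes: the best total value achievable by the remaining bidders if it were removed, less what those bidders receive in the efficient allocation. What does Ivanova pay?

Efficient allocation: Rivera→Lot C ($158), Eriksen→Lot A ($46), Ivanova→Lot B ($155); total welfare W = $359.
Ivanova receives Lot B at value $155, so the others get W − 155 = $204.
Without Ivanova: best allocation of the remaining 2 bidders over all 3 lots is Rivera→Lot C ($158), Eriksen→Lot B ($69), total $227.
VCG payment = (others' best without Ivanova) − (others' welfare with Ivanova) = 227 − 204 = $23.

Ivanova pays $23.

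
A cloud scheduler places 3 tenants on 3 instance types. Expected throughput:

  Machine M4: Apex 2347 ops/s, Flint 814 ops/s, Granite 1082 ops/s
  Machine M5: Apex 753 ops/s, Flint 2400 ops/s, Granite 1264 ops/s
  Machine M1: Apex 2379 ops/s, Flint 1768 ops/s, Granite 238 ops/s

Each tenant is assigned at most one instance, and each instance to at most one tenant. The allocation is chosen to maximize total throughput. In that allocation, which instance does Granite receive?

Optimal: Apex→Machine M1 (2379 ops/s), Flint→Machine M5 (2400 ops/s), Granite→Machine M4 (1082 ops/s) — total 2379+2400+1082 = 5861 ops/s.
Next-best assignment: Apex→Machine M4, Flint→Machine M1, Granite→Machine M5 = 5379 ops/s.
Swapping Granite↔Apex (Granite→Machine M1 238 ops/s, Apex→Machine M4 2347 ops/s) loses 876.
Granite's own top instance is Machine M5 (1264 ops/s), but forcing Granite→Machine M5 and reassigning the rest optimally gives only 5379 ops/s — worse by 482.

Granite receives Machine M4.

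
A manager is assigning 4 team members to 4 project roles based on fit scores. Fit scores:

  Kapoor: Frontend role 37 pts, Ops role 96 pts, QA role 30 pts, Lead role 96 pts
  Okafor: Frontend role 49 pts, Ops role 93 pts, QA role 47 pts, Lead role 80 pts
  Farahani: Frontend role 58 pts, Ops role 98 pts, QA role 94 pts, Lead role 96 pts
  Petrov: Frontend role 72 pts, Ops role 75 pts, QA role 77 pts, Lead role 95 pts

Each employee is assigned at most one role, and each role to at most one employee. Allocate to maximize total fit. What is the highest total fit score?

Optimal: Kapoor→Lead role (96 pts), Okafor→Ops role (93 pts), Farahani→QA role (94 pts), Petrov→Frontend role (72 pts) — total 96+93+94+72 = 355 pts.
Column-greedy (each role in turn goes to its best remaining employee) gives 313 pts, worse by 42.
Next-best assignment: Kapoor→Ops role, Okafor→Lead role, Farahani→QA role, Petrov→Frontend role = 342 pts.
No other one-to-one assignment exceeds 355 pts.

Max total: 355 pts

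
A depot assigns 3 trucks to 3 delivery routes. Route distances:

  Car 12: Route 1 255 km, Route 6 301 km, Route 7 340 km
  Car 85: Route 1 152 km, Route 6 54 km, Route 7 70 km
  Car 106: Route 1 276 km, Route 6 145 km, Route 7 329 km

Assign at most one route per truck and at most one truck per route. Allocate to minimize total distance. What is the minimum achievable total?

Minimum total: 470 km

Optimal: Car 12→Route 1 (255 km), Car 85→Route 7 (70 km), Car 106→Route 6 (145 km) — total 255+70+145 = 470 km.
Row-greedy (each truck in turn takes its cheapest remaining route) gives 638 km, worse by 168.
No other one-to-one assignment undercuts 470 km.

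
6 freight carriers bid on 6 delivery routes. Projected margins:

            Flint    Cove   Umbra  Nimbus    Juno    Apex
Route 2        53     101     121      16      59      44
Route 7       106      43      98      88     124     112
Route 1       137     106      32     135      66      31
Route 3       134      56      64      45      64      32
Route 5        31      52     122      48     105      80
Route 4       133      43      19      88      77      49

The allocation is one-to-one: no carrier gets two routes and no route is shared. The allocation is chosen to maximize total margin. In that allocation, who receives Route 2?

Cove receives Route 2.

Optimal: Flint→Route 3 ($134k), Cove→Route 2 ($101k), Umbra→Route 5 ($122k), Nimbus→Route 1 ($135k), Juno→Route 4 ($77k), Apex→Route 7 ($112k) — total 134+101+122+135+77+112 = $681k.
Column-greedy (each route in turn goes to its best remaining carrier) gives $606k, worse by 75.
Swapping Cove↔Flint (Cove→Route 3 $56k, Flint→Route 2 $53k) loses 126.
Cove's own top route is Route 1 ($106k), but forcing Cove→Route 1 and reassigning the rest optimally gives only $666k — worse by 15.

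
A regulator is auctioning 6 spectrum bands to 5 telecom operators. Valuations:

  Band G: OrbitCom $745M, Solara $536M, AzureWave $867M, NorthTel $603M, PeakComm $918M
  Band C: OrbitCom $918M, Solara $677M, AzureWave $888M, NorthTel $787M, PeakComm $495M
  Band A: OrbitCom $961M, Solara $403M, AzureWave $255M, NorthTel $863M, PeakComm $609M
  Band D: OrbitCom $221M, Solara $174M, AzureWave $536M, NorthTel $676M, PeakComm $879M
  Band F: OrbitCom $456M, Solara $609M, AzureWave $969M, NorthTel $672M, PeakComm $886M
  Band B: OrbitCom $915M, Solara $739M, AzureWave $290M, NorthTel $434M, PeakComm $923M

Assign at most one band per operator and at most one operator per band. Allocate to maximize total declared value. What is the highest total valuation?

This is the linear assignment problem.
Optimal: OrbitCom→Band C ($918M), Solara→Band B ($739M), AzureWave→Band F ($969M), NorthTel→Band A ($863M), PeakComm→Band G ($918M) — total 918+739+969+863+918 = $4407M.
Column-greedy (each band in turn goes to its best remaining operator) gives $3844M, worse by 563.
Next-best assignment: OrbitCom→Band A, Solara→Band B, AzureWave→Band F, NorthTel→Band C, PeakComm→Band G = $4374M.

Maximum total: $4407M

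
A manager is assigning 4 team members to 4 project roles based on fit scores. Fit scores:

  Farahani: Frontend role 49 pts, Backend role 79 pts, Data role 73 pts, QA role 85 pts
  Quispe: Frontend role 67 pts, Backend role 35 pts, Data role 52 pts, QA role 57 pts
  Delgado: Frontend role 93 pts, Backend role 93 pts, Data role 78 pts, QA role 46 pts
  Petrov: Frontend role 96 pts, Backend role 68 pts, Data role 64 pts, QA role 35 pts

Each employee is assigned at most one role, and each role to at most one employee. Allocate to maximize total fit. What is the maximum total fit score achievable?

Maximum total: 326 pts

This is a one-to-one assignment (maximum-weight bipartite matching).
Optimal: Farahani→QA role (85 pts), Quispe→Data role (52 pts), Delgado→Backend role (93 pts), Petrov→Frontend role (96 pts) — total 85+52+93+96 = 326 pts.
Column-greedy (each role in turn goes to its best remaining employee) gives 319 pts, worse by 7.
Swapping Petrov↔Delgado (Petrov→Backend role 68 pts, Delgado→Frontend role 93 pts) loses 28.
Every other assignment is strictly worse.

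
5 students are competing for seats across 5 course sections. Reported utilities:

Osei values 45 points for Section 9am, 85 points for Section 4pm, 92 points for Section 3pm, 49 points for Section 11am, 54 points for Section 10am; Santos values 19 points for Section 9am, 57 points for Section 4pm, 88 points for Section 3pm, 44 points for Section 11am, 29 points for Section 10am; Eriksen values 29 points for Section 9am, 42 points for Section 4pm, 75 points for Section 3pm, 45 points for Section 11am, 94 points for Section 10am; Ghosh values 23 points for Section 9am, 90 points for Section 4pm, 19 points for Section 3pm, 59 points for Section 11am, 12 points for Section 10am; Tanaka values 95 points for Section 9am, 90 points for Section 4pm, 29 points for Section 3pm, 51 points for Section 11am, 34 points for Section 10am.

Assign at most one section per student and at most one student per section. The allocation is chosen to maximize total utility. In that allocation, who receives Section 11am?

Ghosh receives Section 11am.

This is a one-to-one assignment (maximum-weight bipartite matching).
Optimal: Osei→Section 4pm (85 points), Santos→Section 3pm (88 points), Eriksen→Section 10am (94 points), Ghosh→Section 11am (59 points), Tanaka→Section 9am (95 points) — total 85+88+94+59+95 = 421 points.
Column-greedy (each section in turn goes to its best remaining student) gives 351 points, worse by 70.
Next-best assignment: Osei→Section 11am, Santos→Section 3pm, Eriksen→Section 10am, Ghosh→Section 4pm, Tanaka→Section 9am = 416 points.
Swapping Eriksen↔Tanaka (Eriksen→Section 9am 29 points, Tanaka→Section 10am 34 points) loses 126.
Every other assignment is strictly worse.
Ghosh's own top section is Section 4pm (90 points), but forcing Ghosh→Section 4pm and reassigning the rest optimally gives only 416 points — worse by 5.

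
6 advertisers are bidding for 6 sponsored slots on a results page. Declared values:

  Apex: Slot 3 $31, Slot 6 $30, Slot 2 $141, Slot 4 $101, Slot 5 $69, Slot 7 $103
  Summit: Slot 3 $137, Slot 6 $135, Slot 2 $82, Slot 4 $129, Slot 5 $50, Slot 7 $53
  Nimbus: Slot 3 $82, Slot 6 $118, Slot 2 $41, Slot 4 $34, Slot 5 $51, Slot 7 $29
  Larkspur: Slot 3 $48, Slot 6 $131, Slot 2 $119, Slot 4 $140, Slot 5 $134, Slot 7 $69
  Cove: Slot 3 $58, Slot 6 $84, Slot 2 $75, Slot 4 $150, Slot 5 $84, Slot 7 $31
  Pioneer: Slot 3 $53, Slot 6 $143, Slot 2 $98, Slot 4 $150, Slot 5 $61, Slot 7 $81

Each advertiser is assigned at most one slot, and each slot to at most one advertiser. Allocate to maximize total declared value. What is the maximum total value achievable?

Max total: $761

Optimal: Apex→Slot 2 ($141), Summit→Slot 3 ($137), Nimbus→Slot 6 ($118), Larkspur→Slot 5 ($134), Cove→Slot 4 ($150), Pioneer→Slot 7 ($81) — total 141+137+118+134+150+81 = $761.
Max-entry greedy (repeatedly take the single best remaining cell) gives $734, worse by 27.
Checked against all permutations: $761 is optimal.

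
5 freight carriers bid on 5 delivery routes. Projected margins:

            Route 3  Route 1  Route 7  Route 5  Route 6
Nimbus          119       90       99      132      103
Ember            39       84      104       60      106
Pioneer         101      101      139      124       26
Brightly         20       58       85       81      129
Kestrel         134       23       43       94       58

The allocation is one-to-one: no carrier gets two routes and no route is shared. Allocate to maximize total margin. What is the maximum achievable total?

Optimal: Nimbus→Route 5 ($132k), Ember→Route 1 ($84k), Pioneer→Route 7 ($139k), Brightly→Route 6 ($129k), Kestrel→Route 3 ($134k) — total 132+84+139+129+134 = $618k.
Row-greedy (each carrier in turn takes its best remaining route) gives $569k, worse by 49.
Swapping Nimbus↔Pioneer (Nimbus→Route 7 $99k, Pioneer→Route 5 $124k) loses 48.
Every other assignment is strictly worse.

Max total: $618k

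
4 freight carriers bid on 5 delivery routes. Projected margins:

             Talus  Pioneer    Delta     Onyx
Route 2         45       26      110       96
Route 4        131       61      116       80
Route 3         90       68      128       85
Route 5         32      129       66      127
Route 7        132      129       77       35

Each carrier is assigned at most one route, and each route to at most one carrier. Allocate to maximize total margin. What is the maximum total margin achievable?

Treat this as an assignment problem: match each carrier to one route.
Optimal: Talus→Route 4 ($131k), Pioneer→Route 7 ($129k), Delta→Route 3 ($128k), Onyx→Route 5 ($127k) — total 131+129+128+127 = $515k.
Row-greedy (each carrier in turn takes its best remaining route) gives $485k, worse by 30.
Next-best assignment: Talus→Route 4, Pioneer→Route 7, Delta→Route 2, Onyx→Route 5 = $497k.
Swapping Talus↔Delta (Talus→Route 3 $90k, Delta→Route 4 $116k) loses 53.
No other one-to-one assignment exceeds $515k.

Max total: $515k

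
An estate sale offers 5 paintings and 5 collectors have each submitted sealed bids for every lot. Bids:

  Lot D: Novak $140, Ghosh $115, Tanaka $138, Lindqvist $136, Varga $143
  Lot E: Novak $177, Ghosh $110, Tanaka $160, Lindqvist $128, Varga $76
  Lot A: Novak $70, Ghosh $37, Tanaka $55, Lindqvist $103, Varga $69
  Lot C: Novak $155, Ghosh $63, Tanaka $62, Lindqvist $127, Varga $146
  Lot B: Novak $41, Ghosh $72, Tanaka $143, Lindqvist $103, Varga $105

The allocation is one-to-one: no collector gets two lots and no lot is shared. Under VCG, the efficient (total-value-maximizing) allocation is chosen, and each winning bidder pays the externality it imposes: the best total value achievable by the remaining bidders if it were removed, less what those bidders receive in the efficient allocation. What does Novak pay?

Efficient allocation: Novak→Lot E ($177), Ghosh→Lot D ($115), Tanaka→Lot B ($143), Lindqvist→Lot A ($103), Varga→Lot C ($146); total welfare W = $684.
Novak receives Lot E at value $177, so the others get W − 177 = $507.
Without Novak: best allocation of the remaining 4 bidders over all 5 lots is Ghosh→Lot E ($110), Tanaka→Lot B ($143), Lindqvist→Lot D ($136), Varga→Lot C ($146), total $535.
VCG payment = (others' best without Novak) − (others' welfare with Novak) = 535 − 507 = $28.

Novak pays $28.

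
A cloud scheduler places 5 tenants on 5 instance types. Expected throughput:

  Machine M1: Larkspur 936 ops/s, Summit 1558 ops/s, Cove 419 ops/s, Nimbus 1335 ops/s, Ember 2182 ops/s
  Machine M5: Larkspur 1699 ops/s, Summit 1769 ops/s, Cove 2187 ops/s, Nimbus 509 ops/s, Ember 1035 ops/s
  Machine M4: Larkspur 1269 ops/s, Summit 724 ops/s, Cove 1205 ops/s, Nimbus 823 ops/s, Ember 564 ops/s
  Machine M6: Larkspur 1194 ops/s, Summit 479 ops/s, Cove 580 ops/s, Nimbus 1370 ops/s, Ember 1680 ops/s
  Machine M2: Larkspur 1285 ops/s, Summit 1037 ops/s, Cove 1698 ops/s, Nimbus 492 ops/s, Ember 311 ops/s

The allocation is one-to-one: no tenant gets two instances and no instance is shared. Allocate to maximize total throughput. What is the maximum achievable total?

Optimal: Larkspur→Machine M4 (1269 ops/s), Summit→Machine M5 (1769 ops/s), Cove→Machine M2 (1698 ops/s), Nimbus→Machine M6 (1370 ops/s), Ember→Machine M1 (2182 ops/s) — total 1269+1769+1698+1370+2182 = 8288 ops/s.
Row-greedy (each tenant in turn takes its best remaining instance) gives 6889 ops/s, worse by 1399.
Next-best assignment: Larkspur→Machine M4, Summit→Machine M2, Cove→Machine M5, Nimbus→Machine M6, Ember→Machine M1 = 8045 ops/s.

Max total: 8288 ops/s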